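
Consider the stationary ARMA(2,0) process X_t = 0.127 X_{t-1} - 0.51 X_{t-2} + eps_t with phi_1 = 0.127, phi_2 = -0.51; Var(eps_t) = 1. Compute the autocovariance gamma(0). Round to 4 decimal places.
\gamma(0) = 1.3612

Multiply the model equation by X_{t-k} and take expectations. With theta_0 = psi_0 = 1 and psi_j the MA(infinity) weights, this gives
  gamma(k) - sum_i phi_i gamma(k-i) = c_k,
  c_k = sigma^2 * sum_{j=k..q} theta_j psi_{j-k}   (c_k = 0 for k > q),
using gamma(-m) = gamma(m).
Pure AR (q = 0): c_0 = sigma^2 = 1, c_k = 0 for k >= 1.
Equations for k = 0, 1, 2 (AR order 2, c_2 = 0):
  (E0) gamma(0) = phi_1 gamma(1) + phi_2 gamma(2) + c_0
  (E1) gamma(1) = phi_1 gamma(0) + phi_2 gamma(1) + c_1
  (E2) gamma(2) = phi_1 gamma(1) + phi_2 gamma(0)
From (E1): gamma(1) = A gamma(0) + B with
  A = phi_1 / (1 - phi_2) = 0.127 / 1.51 = 0.084106,   B = c_1 / (1 - phi_2) = 0 / 1.51 = 0.
Insert (E2) into (E0): gamma(0) (1 - phi_2^2) = phi_1 (1 + phi_2) gamma(1) + c_0.
  phi_1 (1 + phi_2) = (0.127)(0.49) = 0.06223,   1 - phi_2^2 = 0.7399.
Replace gamma(1) by A gamma(0) + B and collect gamma(0):
  gamma(0) [0.7399 - (0.06223)(0.084106)] = c_0 = 1
  gamma(0) * 0.734666 = 1
  gamma(0) = 1 / 0.734666 = 1.361163.
Therefore gamma(0) = 1.3612 (to 4 decimal places).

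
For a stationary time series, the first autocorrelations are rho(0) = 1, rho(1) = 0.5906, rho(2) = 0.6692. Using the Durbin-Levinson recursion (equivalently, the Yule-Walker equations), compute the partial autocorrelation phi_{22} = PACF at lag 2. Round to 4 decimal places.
\phi_{22} = 0.4920

The PACF at lag k is phi_{kk}, the last component of the solution
to the Yule-Walker system G_k phi = r_k where
  (G_k)_{ij} = rho(|i - j|), (r_k)_i = rho(i), i,j = 1..k.
Equivalently, Durbin-Levinson gives phi_{kk} iteratively:
  phi_{11} = rho(1)
  phi_{kk} = [rho(k) - sum_{j=1..k-1} phi_{k-1,j} rho(k-j)]
            / [1 - sum_{j=1..k-1} phi_{k-1,j} rho(j)],
  phi_{k,j} = phi_{k-1,j} - phi_{kk} phi_{k-1,k-j},  j = 1..k-1.
Step k = 1:
  phi_11 = rho(1) = 0.5906.
Step k = 2:
  phi_22 = [rho(2) - phi_11 rho(1)] / [1 - phi_11 rho(1)] = [0.6692 - (0.5906)(0.5906)] / [1 - (0.5906)(0.5906)]
         = 0.32039164 / 0.65119164 = 0.492.
Therefore phi_{22} = 0.4920.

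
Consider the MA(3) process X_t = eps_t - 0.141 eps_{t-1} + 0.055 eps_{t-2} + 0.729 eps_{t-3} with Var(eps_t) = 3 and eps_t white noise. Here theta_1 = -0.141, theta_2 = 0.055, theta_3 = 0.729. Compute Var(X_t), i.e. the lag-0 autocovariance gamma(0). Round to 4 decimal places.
\gamma(0) = 4.6630

For an MA(q) process X_t = eps_t + sum_i theta_i eps_{t-i} with
Var(eps_t) = sigma^2, the variance is
  gamma(0) = sigma^2 * (1 + sum_i theta_i^2).
  sum_i theta_i^2 = (-0.141)^2 + (0.055)^2 + (0.729)^2 = 0.019881 + 0.003025 + 0.531441 = 0.554347.
  gamma(0) = 3 * (1 + 0.554347) = 3 * 1.554347 = 4.663041, which rounds to 4.6630.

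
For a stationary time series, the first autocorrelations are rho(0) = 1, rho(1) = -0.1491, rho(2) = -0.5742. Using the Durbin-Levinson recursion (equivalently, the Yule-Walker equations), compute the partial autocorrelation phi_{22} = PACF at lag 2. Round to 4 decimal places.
\phi_{22} = -0.6100

The PACF at lag k is phi_{kk}, the last component of the solution
to the Yule-Walker system G_k phi = r_k where
  (G_k)_{ij} = rho(|i - j|), (r_k)_i = rho(i), i,j = 1..k.
Equivalently, Durbin-Levinson gives phi_{kk} iteratively:
  phi_{11} = rho(1)
  phi_{kk} = [rho(k) - sum_{j=1..k-1} phi_{k-1,j} rho(k-j)]
            / [1 - sum_{j=1..k-1} phi_{k-1,j} rho(j)],
  phi_{k,j} = phi_{k-1,j} - phi_{kk} phi_{k-1,k-j},  j = 1..k-1.
Step k = 1:
  phi_11 = rho(1) = -0.1491.
Step k = 2:
  phi_22 = [rho(2) - phi_11 rho(1)] / [1 - phi_11 rho(1)] = [-0.5742 - (-0.1491)(-0.1491)] / [1 - (-0.1491)(-0.1491)]
         = -0.59643081 / 0.97776919 = -0.61.
Therefore phi_{22} = -0.6100.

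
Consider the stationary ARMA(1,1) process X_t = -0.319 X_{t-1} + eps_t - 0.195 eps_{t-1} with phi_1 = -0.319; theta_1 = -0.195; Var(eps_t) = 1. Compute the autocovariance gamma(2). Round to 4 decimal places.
\gamma(2) = 0.1939

Multiply the model equation by X_{t-k} and take expectations. With theta_0 = psi_0 = 1 and psi_j the MA(infinity) weights, this gives
  gamma(k) - sum_i phi_i gamma(k-i) = c_k,
  c_k = sigma^2 * sum_{j=k..q} theta_j psi_{j-k}   (c_k = 0 for k > q),
using gamma(-m) = gamma(m).
psi-weights needed (psi_j = theta_j + sum_i phi_i psi_{j-i}):
  psi_1 = theta_1 + phi_1 = -0.195 + (-0.319) = -0.514
Right-hand sides:
  c_0 = sigma^2 (1 + theta_1 psi_1) = 1 * (1 + (-0.195)(-0.514)) = 1 * 1.10023 = 1.10023
  c_1 = sigma^2 theta_1 = 1 * (-0.195) = -0.195
  c_2 = 0
Equations for k = 0 and k = 1 (AR order 1):
  gamma(0) = phi_1 gamma(1) + c_0
  gamma(1) = phi_1 gamma(0) + c_1
Substituting the second into the first: gamma(0) (1 - phi_1^2) = c_0 + phi_1 c_1, so
  gamma(0) = (c_0 + phi_1 c_1) / (1 - phi_1^2) = (1.10023 + (-0.319)(-0.195)) / (1 - (-0.319)^2) = 1.162435 / 0.898239 = 1.294127.
  gamma(1) = phi_1 gamma(0) + c_1 = (-0.319)(1.294127) + (-0.195) = -0.607826.
For k = 2 (> q): gamma(2) = phi_1 gamma(1) = (-0.319)(-0.607826) = 0.193897.
Therefore gamma(2) = 0.1939 (to 4 decimal places).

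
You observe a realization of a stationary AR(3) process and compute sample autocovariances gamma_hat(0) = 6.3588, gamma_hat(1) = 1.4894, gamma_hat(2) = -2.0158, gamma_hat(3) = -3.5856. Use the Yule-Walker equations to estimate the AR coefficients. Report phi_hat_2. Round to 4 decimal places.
\hat\phi_{2} = -0.2430

The Yule-Walker equations for an AR(p) process read, in matrix form,
  Gamma_p phi = r_p,   with   (Gamma_p)_{ij} = gamma(|i - j|),
                       (r_p)_i = gamma(i),   i,j = 1..p.
Substitute the sample gammas (Toeplitz matrix and right-hand side of size 3):
  Gamma_p = [[6.3588, 1.4894, -2.0158], [1.4894, 6.3588, 1.4894], [-2.0158, 1.4894, 6.3588]]
  r_p     = [1.4894, -2.0158, -3.5856]
Written out (R1..R3):
  (R1) 6.3588 phi_1 + 1.4894 phi_2 - 2.0158 phi_3 = 1.4894
  (R2) 1.4894 phi_1 + 6.3588 phi_2 + 1.4894 phi_3 = -2.0158
  (R3) -2.0158 phi_1 + 1.4894 phi_2 + 6.3588 phi_3 = -3.5856
Gaussian elimination:
  R2 <- R2 - (1.4894/6.3588) R1 = R2 - (0.234227) R1:  6.009943 phi_2 + 1.961554 phi_3 = -2.364657
  R3 <- R3 - (-2.0158/6.3588) R1 = R3 - (-0.317009) R1:  1.961554 phi_2 + 5.719772 phi_3 = -3.113446
  R3 <- R3 - (1.961554/6.009943) R2 = R3 - (0.326385) R2:  5.079551 phi_3 = -2.341658
Back-substitution:
  phi_hat_3 = -2.341658 / 5.079551 = -0.460997
  phi_hat_2 = (-2.364657 - (1.961554)(-0.460997)) / 6.009943 = -0.242995
  phi_hat_1 = (1.4894 - (1.4894)(-0.242995) - (-2.0158)(-0.460997)) / 6.3588 = 0.145002
So phi_hat = [0.1450, -0.2430, -0.4610].
Therefore phi_hat_2 = -0.2430.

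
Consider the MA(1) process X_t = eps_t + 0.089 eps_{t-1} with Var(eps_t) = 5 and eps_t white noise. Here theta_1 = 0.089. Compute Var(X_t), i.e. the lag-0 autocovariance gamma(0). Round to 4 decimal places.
\gamma(0) = 5.0396

For an MA(q) process X_t = eps_t + sum_i theta_i eps_{t-i} with
Var(eps_t) = sigma^2, the variance is
  gamma(0) = sigma^2 * (1 + sum_i theta_i^2).
  sum_i theta_i^2 = (0.089)^2 = 0.007921.
  gamma(0) = 5 * (1 + 0.007921) = 5 * 1.007921 = 5.039605, which rounds to 5.0396.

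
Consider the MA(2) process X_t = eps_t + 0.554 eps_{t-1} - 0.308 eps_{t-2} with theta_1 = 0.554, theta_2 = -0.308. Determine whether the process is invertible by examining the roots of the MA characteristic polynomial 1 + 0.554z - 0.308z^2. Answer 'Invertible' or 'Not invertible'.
\text{Invertible}

The MA(q) characteristic polynomial is P(z) = 1 + 0.554z - 0.308z^2.
Invertibility requires all roots to lie outside the unit circle, i.e. |z| > 1 for every root.
Set 1 + (0.554) z + (-0.308) z^2 = 0, i.e. a z^2 + b z + c = 0 with a = -0.308, b = 0.554, c = 1.
Discriminant D = b^2 - 4ac = (0.554)^2 - 4*(-0.308)*1 = 0.306916 - (-1.232) = 1.538916.
D >= 0, so the roots are real: z = (-b +/- sqrt(D)) / (2a) = (-0.554 +/- 1.240531) / (-0.616).
  z_1 = (-0.554 + 1.240531) / (-0.616) = -1.1145,   |z_1| = 1.1145.
  z_2 = (-0.554 - 1.240531) / (-0.616) = 2.9132,   |z_2| = 2.9132.
Moduli of all roots: 1.1145, 2.9132.
All moduli strictly greater than 1? Yes.
Verdict: Invertible.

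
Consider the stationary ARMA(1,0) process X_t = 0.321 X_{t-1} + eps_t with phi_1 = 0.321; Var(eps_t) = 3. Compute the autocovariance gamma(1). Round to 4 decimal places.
\gamma(1) = 1.0736

Multiply the model equation by X_{t-k} and take expectations. With theta_0 = psi_0 = 1 and psi_j the MA(infinity) weights, this gives
  gamma(k) - sum_i phi_i gamma(k-i) = c_k,
  c_k = sigma^2 * sum_{j=k..q} theta_j psi_{j-k}   (c_k = 0 for k > q),
using gamma(-m) = gamma(m).
Pure AR (q = 0): c_0 = sigma^2 = 3, c_k = 0 for k >= 1.
Equations for k = 0 and k = 1 (AR order 1):
  gamma(0) = phi_1 gamma(1) + c_0
  gamma(1) = phi_1 gamma(0) + c_1
Substituting the second into the first: gamma(0) (1 - phi_1^2) = c_0 + phi_1 c_1, so
  gamma(0) = c_0 / (1 - phi_1^2) = 3 / (1 - (0.321)^2) = 3 / 0.896959 = 3.344634.
  gamma(1) = phi_1 gamma(0) = (0.321)(3.344634) = 1.073628.
Therefore gamma(1) = 1.0736 (to 4 decimal places).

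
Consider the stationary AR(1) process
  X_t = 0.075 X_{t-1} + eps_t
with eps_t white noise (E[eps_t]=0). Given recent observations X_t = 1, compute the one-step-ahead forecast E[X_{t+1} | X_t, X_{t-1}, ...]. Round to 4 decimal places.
E[X_{t+1} \mid \mathcal F_t] = 0.0750

For an AR(p) model X_t = c + sum_i phi_i X_{t-i} + eps_t, the
one-step-ahead conditional mean is
  E[X_{t+1} | X_t, ...] = c + sum_i phi_i X_{t+1-i}.
Substitute known values:
  E[X_{t+1} | ...] = (0.075) * (1)
                   = 0.0750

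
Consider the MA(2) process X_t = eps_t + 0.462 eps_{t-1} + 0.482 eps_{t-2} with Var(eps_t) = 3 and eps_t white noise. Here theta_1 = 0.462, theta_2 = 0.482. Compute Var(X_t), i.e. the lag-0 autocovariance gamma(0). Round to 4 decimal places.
\gamma(0) = 4.3373

For an MA(q) process X_t = eps_t + sum_i theta_i eps_{t-i} with
Var(eps_t) = sigma^2, the variance is
  gamma(0) = sigma^2 * (1 + sum_i theta_i^2).
  sum_i theta_i^2 = (0.462)^2 + (0.482)^2 = 0.213444 + 0.232324 = 0.445768.
  gamma(0) = 3 * (1 + 0.445768) = 3 * 1.445768 = 4.337304, which rounds to 4.3373.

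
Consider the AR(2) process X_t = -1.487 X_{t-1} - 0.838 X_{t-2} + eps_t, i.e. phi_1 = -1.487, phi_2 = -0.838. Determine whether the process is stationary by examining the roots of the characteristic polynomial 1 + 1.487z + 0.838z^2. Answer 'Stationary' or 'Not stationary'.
\text{Stationary}

The AR(p) characteristic polynomial is P(z) = 1 + 1.487z + 0.838z^2.
Stationarity requires all roots to lie outside the unit circle, i.e. |z| > 1 for every root.
Set 1 + (1.487) z + (0.838) z^2 = 0, i.e. a z^2 + b z + c = 0 with a = 0.838, b = 1.487, c = 1.
Discriminant D = b^2 - 4ac = (1.487)^2 - 4*(0.838)*1 = 2.211169 - (3.352) = -1.140831.
D < 0, so the roots are the complex-conjugate pair z = (-b +/- i sqrt(-D)) / (2a) = -0.8872 +/- 0.6373i.
For a conjugate pair |z|^2 = z * conj(z) = (product of roots) = c/a = 1/(0.838) = 1.193317, so |z| = sqrt(1.193317) = 1.0924 for both roots.
Moduli of all roots: 1.0924, 1.0924.
All moduli strictly greater than 1? Yes.
Verdict: Stationary.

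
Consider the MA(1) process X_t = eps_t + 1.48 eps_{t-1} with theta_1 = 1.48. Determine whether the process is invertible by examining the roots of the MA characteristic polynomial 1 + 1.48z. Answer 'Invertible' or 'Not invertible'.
\text{Not invertible}

The MA(q) characteristic polynomial is P(z) = 1 + 1.48z.
Invertibility requires all roots to lie outside the unit circle, i.e. |z| > 1 for every root.
This is linear in z: 1 + (1.48) z = 0  =>  z = -1/(1.48) = -0.675676,  |z| = 0.675676.
Moduli of all roots: 0.6757.
All moduli strictly greater than 1? No.
Verdict: Not invertible.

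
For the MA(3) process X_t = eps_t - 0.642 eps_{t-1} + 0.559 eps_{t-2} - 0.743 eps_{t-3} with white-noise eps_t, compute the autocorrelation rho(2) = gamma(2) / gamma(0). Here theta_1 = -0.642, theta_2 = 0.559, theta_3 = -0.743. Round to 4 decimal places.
\rho(2) = 0.4550

For an MA(q) process with theta_0 = 1, the autocovariance is
  gamma(k) = sigma^2 * sum_{i=0..q-k} theta_i * theta_{i+k},
and rho(k) = gamma(k) / gamma(0). Sigma^2 cancels.
  numerator   = (1)*(0.559) + (-0.642)*(-0.743) = 1.036006.
  denominator = (1)^2 + (-0.642)^2 + (0.559)^2 + (-0.743)^2 = 2.276694.
  rho(2) = 1.036006 / 2.276694 = 0.4550.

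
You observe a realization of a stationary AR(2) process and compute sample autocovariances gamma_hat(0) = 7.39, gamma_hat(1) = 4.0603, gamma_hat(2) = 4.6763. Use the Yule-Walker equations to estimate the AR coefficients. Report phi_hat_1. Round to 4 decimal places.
\hat\phi_{1} = 0.2890

The Yule-Walker equations for an AR(p) process read, in matrix form,
  Gamma_p phi = r_p,   with   (Gamma_p)_{ij} = gamma(|i - j|),
                       (r_p)_i = gamma(i),   i,j = 1..p.
Substitute the sample gammas (Toeplitz matrix and right-hand side of size 2):
  Gamma_p = [[7.39, 4.0603], [4.0603, 7.39]]
  r_p     = [4.0603, 4.6763]
Written out:
  7.39 phi_1 + 4.0603 phi_2 = 4.0603
  4.0603 phi_1 + 7.39 phi_2 = 4.6763
Solve by Cramer's rule:
  det = gamma(0)^2 - gamma(1)^2 = (7.39)^2 - (4.0603)^2 = 54.6121 - 16.48603609 = 38.12606391
  phi_hat_1 = [gamma(1) gamma(0) - gamma(1) gamma(2)] / det = [(4.0603)(7.39) - (4.0603)(4.6763)] / 38.12606391 = 11.01843611 / 38.12606391 = 0.289
  phi_hat_2 = [gamma(0) gamma(2) - gamma(1)^2] / det = [(7.39)(4.6763) - (4.0603)^2] / 38.12606391 = 18.07182091 / 38.12606391 = 0.474
So phi_hat = [0.2890, 0.4740].
Therefore phi_hat_1 = 0.2890.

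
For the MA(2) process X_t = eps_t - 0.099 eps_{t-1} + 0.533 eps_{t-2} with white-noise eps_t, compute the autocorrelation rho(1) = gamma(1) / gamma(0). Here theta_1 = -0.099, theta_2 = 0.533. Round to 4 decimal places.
\rho(1) = -0.1173

For an MA(q) process with theta_0 = 1, the autocovariance is
  gamma(k) = sigma^2 * sum_{i=0..q-k} theta_i * theta_{i+k},
and rho(k) = gamma(k) / gamma(0). Sigma^2 cancels.
  numerator   = (1)*(-0.099) + (-0.099)*(0.533) = -0.151767.
  denominator = (1)^2 + (-0.099)^2 + (0.533)^2 = 1.29389.
  rho(1) = -0.151767 / 1.29389 = -0.1173.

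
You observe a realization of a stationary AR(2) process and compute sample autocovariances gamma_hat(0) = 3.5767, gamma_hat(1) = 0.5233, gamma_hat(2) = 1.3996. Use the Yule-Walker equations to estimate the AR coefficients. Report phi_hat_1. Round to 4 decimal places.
\hat\phi_{1} = 0.0910

The Yule-Walker equations for an AR(p) process read, in matrix form,
  Gamma_p phi = r_p,   with   (Gamma_p)_{ij} = gamma(|i - j|),
                       (r_p)_i = gamma(i),   i,j = 1..p.
Substitute the sample gammas (Toeplitz matrix and right-hand side of size 2):
  Gamma_p = [[3.5767, 0.5233], [0.5233, 3.5767]]
  r_p     = [0.5233, 1.3996]
Written out:
  3.5767 phi_1 + 0.5233 phi_2 = 0.5233
  0.5233 phi_1 + 3.5767 phi_2 = 1.3996
Solve by Cramer's rule:
  det = gamma(0)^2 - gamma(1)^2 = (3.5767)^2 - (0.5233)^2 = 12.79278289 - 0.27384289 = 12.51894
  phi_hat_1 = [gamma(1) gamma(0) - gamma(1) gamma(2)] / det = [(0.5233)(3.5767) - (0.5233)(1.3996)] / 12.51894 = 1.13927643 / 12.51894 = 0.091
  phi_hat_2 = [gamma(0) gamma(2) - gamma(1)^2] / det = [(3.5767)(1.3996) - (0.5233)^2] / 12.51894 = 4.73210643 / 12.51894 = 0.378
So phi_hat = [0.0910, 0.3780].
Therefore phi_hat_1 = 0.0910.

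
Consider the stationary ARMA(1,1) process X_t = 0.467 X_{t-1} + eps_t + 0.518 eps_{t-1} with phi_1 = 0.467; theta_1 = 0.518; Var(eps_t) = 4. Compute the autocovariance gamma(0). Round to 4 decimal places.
\gamma(0) = 8.9634

Multiply the model equation by X_{t-k} and take expectations. With theta_0 = psi_0 = 1 and psi_j the MA(infinity) weights, this gives
  gamma(k) - sum_i phi_i gamma(k-i) = c_k,
  c_k = sigma^2 * sum_{j=k..q} theta_j psi_{j-k}   (c_k = 0 for k > q),
using gamma(-m) = gamma(m).
psi-weights needed (psi_j = theta_j + sum_i phi_i psi_{j-i}):
  psi_1 = theta_1 + phi_1 = 0.518 + (0.467) = 0.985
Right-hand sides:
  c_0 = sigma^2 (1 + theta_1 psi_1) = 4 * (1 + (0.518)(0.985)) = 4 * 1.51023 = 6.04092
  c_1 = sigma^2 theta_1 = 4 * (0.518) = 2.072
  c_2 = 0
Equations for k = 0 and k = 1 (AR order 1):
  gamma(0) = phi_1 gamma(1) + c_0
  gamma(1) = phi_1 gamma(0) + c_1
Substituting the second into the first: gamma(0) (1 - phi_1^2) = c_0 + phi_1 c_1, so
  gamma(0) = (c_0 + phi_1 c_1) / (1 - phi_1^2) = (6.04092 + (0.467)(2.072)) / (1 - (0.467)^2) = 7.008544 / 0.781911 = 8.963353.
Therefore gamma(0) = 8.9634 (to 4 decimal places).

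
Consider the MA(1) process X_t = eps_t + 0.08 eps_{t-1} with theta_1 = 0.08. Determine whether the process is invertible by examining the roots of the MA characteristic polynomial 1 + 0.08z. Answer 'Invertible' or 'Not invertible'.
\text{Invertible}

The MA(q) characteristic polynomial is P(z) = 1 + 0.08z.
Invertibility requires all roots to lie outside the unit circle, i.e. |z| > 1 for every root.
This is linear in z: 1 + (0.08) z = 0  =>  z = -1/(0.08) = -12.5,  |z| = 12.5.
Moduli of all roots: 12.5000.
All moduli strictly greater than 1? Yes.
Verdict: Invertible.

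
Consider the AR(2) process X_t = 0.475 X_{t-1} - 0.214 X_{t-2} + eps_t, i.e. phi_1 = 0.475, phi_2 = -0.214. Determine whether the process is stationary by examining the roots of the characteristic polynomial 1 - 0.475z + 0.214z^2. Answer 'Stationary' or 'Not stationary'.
\text{Stationary}

The AR(p) characteristic polynomial is P(z) = 1 - 0.475z + 0.214z^2.
Stationarity requires all roots to lie outside the unit circle, i.e. |z| > 1 for every root.
Set 1 + (-0.475) z + (0.214) z^2 = 0, i.e. a z^2 + b z + c = 0 with a = 0.214, b = -0.475, c = 1.
Discriminant D = b^2 - 4ac = (-0.475)^2 - 4*(0.214)*1 = 0.225625 - (0.856) = -0.630375.
D < 0, so the roots are the complex-conjugate pair z = (-b +/- i sqrt(-D)) / (2a) = 1.1098 +/- 1.8551i.
For a conjugate pair |z|^2 = z * conj(z) = (product of roots) = c/a = 1/(0.214) = 4.672897, so |z| = sqrt(4.672897) = 2.1617 for both roots.
Moduli of all roots: 2.1617, 2.1617.
All moduli strictly greater than 1? Yes.
Verdict: Stationary.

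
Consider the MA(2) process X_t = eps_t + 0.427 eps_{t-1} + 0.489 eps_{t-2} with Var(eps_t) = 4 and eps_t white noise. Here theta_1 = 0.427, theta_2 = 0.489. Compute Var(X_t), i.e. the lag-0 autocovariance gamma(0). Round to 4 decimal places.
\gamma(0) = 5.6858

For an MA(q) process X_t = eps_t + sum_i theta_i eps_{t-i} with
Var(eps_t) = sigma^2, the variance is
  gamma(0) = sigma^2 * (1 + sum_i theta_i^2).
  sum_i theta_i^2 = (0.427)^2 + (0.489)^2 = 0.182329 + 0.239121 = 0.42145.
  gamma(0) = 4 * (1 + 0.42145) = 4 * 1.42145 = 5.6858.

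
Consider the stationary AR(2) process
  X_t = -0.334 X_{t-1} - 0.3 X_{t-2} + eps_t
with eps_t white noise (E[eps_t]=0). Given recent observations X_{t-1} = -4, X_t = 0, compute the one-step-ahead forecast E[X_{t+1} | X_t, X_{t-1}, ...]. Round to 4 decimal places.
E[X_{t+1} \mid \mathcal F_t] = 1.2000

For an AR(p) model X_t = c + sum_i phi_i X_{t-i} + eps_t, the
one-step-ahead conditional mean is
  E[X_{t+1} | X_t, ...] = c + sum_i phi_i X_{t+1-i}.
Substitute known values:
  E[X_{t+1} | ...] = (-0.334) * (0) + (-0.3) * (-4)
                   = 1.2000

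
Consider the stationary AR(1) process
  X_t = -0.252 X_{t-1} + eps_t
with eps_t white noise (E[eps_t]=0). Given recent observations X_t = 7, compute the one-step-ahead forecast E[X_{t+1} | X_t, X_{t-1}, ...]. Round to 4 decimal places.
E[X_{t+1} \mid \mathcal F_t] = -1.7640

For an AR(p) model X_t = c + sum_i phi_i X_{t-i} + eps_t, the
one-step-ahead conditional mean is
  E[X_{t+1} | X_t, ...] = c + sum_i phi_i X_{t+1-i}.
Substitute known values:
  E[X_{t+1} | ...] = (-0.252) * (7)
                   = -1.7640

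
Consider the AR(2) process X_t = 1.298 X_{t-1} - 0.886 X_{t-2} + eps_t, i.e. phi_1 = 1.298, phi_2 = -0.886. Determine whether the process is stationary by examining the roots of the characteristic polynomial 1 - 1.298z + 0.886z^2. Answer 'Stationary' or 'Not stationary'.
\text{Stationary}

The AR(p) characteristic polynomial is P(z) = 1 - 1.298z + 0.886z^2.
Stationarity requires all roots to lie outside the unit circle, i.e. |z| > 1 for every root.
Set 1 + (-1.298) z + (0.886) z^2 = 0, i.e. a z^2 + b z + c = 0 with a = 0.886, b = -1.298, c = 1.
Discriminant D = b^2 - 4ac = (-1.298)^2 - 4*(0.886)*1 = 1.684804 - (3.544) = -1.859196.
D < 0, so the roots are the complex-conjugate pair z = (-b +/- i sqrt(-D)) / (2a) = 0.7325 +/- 0.7695i.
For a conjugate pair |z|^2 = z * conj(z) = (product of roots) = c/a = 1/(0.886) = 1.128668, so |z| = sqrt(1.128668) = 1.0624 for both roots.
Moduli of all roots: 1.0624, 1.0624.
All moduli strictly greater than 1? Yes.
Verdict: Stationary.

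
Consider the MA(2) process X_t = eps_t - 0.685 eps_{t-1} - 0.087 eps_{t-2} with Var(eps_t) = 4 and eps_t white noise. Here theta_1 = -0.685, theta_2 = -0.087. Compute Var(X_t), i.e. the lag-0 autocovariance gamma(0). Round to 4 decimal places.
\gamma(0) = 5.9072

For an MA(q) process X_t = eps_t + sum_i theta_i eps_{t-i} with
Var(eps_t) = sigma^2, the variance is
  gamma(0) = sigma^2 * (1 + sum_i theta_i^2).
  sum_i theta_i^2 = (-0.685)^2 + (-0.087)^2 = 0.469225 + 0.007569 = 0.476794.
  gamma(0) = 4 * (1 + 0.476794) = 4 * 1.476794 = 5.907176, which rounds to 5.9072.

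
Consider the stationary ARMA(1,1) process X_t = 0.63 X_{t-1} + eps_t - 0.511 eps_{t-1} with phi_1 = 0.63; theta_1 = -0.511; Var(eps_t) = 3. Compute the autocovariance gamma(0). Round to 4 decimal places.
\gamma(0) = 3.0704

Multiply the model equation by X_{t-k} and take expectations. With theta_0 = psi_0 = 1 and psi_j the MA(infinity) weights, this gives
  gamma(k) - sum_i phi_i gamma(k-i) = c_k,
  c_k = sigma^2 * sum_{j=k..q} theta_j psi_{j-k}   (c_k = 0 for k > q),
using gamma(-m) = gamma(m).
psi-weights needed (psi_j = theta_j + sum_i phi_i psi_{j-i}):
  psi_1 = theta_1 + phi_1 = -0.511 + (0.63) = 0.119
Right-hand sides:
  c_0 = sigma^2 (1 + theta_1 psi_1) = 3 * (1 + (-0.511)(0.119)) = 3 * 0.939191 = 2.817573
  c_1 = sigma^2 theta_1 = 3 * (-0.511) = -1.533
  c_2 = 0
Equations for k = 0 and k = 1 (AR order 1):
  gamma(0) = phi_1 gamma(1) + c_0
  gamma(1) = phi_1 gamma(0) + c_1
Substituting the second into the first: gamma(0) (1 - phi_1^2) = c_0 + phi_1 c_1, so
  gamma(0) = (c_0 + phi_1 c_1) / (1 - phi_1^2) = (2.817573 + (0.63)(-1.533)) / (1 - (0.63)^2) = 1.851783 / 0.6031 = 3.070441.
Therefore gamma(0) = 3.0704 (to 4 decimal places).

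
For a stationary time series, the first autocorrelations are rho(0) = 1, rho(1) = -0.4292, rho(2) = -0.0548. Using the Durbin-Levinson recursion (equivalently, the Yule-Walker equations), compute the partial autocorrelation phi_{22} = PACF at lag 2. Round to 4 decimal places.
\phi_{22} = -0.2930

The PACF at lag k is phi_{kk}, the last component of the solution
to the Yule-Walker system G_k phi = r_k where
  (G_k)_{ij} = rho(|i - j|), (r_k)_i = rho(i), i,j = 1..k.
Equivalently, Durbin-Levinson gives phi_{kk} iteratively:
  phi_{11} = rho(1)
  phi_{kk} = [rho(k) - sum_{j=1..k-1} phi_{k-1,j} rho(k-j)]
            / [1 - sum_{j=1..k-1} phi_{k-1,j} rho(j)],
  phi_{k,j} = phi_{k-1,j} - phi_{kk} phi_{k-1,k-j},  j = 1..k-1.
Step k = 1:
  phi_11 = rho(1) = -0.4292.
Step k = 2:
  phi_22 = [rho(2) - phi_11 rho(1)] / [1 - phi_11 rho(1)] = [-0.0548 - (-0.4292)(-0.4292)] / [1 - (-0.4292)(-0.4292)]
         = -0.23901264 / 0.81578736 = -0.293.
Therefore phi_{22} = -0.2930.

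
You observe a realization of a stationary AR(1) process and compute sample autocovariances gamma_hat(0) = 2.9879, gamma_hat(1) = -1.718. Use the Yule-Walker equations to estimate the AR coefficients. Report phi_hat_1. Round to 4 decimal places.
\hat\phi_{1} = -0.5750

The Yule-Walker equations for an AR(p) process read, in matrix form,
  Gamma_p phi = r_p,   with   (Gamma_p)_{ij} = gamma(|i - j|),
                       (r_p)_i = gamma(i),   i,j = 1..p.
Substitute the sample gammas (Toeplitz matrix and right-hand side of size 1):
  Gamma_p = [[2.9879]]
  r_p     = [-1.718]
With p = 1 this is the single equation gamma(0) phi_1 = gamma(1):
  phi_hat_1 = gamma(1) / gamma(0) = -1.718 / 2.9879 = -0.5750.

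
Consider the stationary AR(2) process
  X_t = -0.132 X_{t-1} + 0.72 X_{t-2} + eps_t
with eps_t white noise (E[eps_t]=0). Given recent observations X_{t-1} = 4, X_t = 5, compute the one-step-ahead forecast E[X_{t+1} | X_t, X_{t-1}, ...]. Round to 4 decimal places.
E[X_{t+1} \mid \mathcal F_t] = 2.2200

For an AR(p) model X_t = c + sum_i phi_i X_{t-i} + eps_t, the
one-step-ahead conditional mean is
  E[X_{t+1} | X_t, ...] = c + sum_i phi_i X_{t+1-i}.
Substitute known values:
  E[X_{t+1} | ...] = (-0.132) * (5) + (0.72) * (4)
                   = 2.2200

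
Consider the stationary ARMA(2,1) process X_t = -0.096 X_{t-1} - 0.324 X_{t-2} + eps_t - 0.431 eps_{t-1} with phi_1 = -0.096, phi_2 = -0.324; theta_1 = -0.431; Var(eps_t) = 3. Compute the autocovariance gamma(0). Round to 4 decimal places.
\gamma(0) = 4.2061

Multiply the model equation by X_{t-k} and take expectations. With theta_0 = psi_0 = 1 and psi_j the MA(infinity) weights, this gives
  gamma(k) - sum_i phi_i gamma(k-i) = c_k,
  c_k = sigma^2 * sum_{j=k..q} theta_j psi_{j-k}   (c_k = 0 for k > q),
using gamma(-m) = gamma(m).
psi-weights needed (psi_j = theta_j + sum_i phi_i psi_{j-i}):
  psi_1 = theta_1 + phi_1 = -0.431 + (-0.096) = -0.527
Right-hand sides:
  c_0 = sigma^2 (1 + theta_1 psi_1) = 3 * (1 + (-0.431)(-0.527)) = 3 * 1.227137 = 3.681411
  c_1 = sigma^2 theta_1 = 3 * (-0.431) = -1.293
  c_2 = 0
Equations for k = 0, 1, 2 (AR order 2, c_2 = 0):
  (E0) gamma(0) = phi_1 gamma(1) + phi_2 gamma(2) + c_0
  (E1) gamma(1) = phi_1 gamma(0) + phi_2 gamma(1) + c_1
  (E2) gamma(2) = phi_1 gamma(1) + phi_2 gamma(0)
From (E1): gamma(1) = A gamma(0) + B with
  A = phi_1 / (1 - phi_2) = -0.096 / 1.324 = -0.072508,   B = c_1 / (1 - phi_2) = -1.293 / 1.324 = -0.976586.
Insert (E2) into (E0): gamma(0) (1 - phi_2^2) = phi_1 (1 + phi_2) gamma(1) + c_0.
  phi_1 (1 + phi_2) = (-0.096)(0.676) = -0.064896,   1 - phi_2^2 = 0.895024.
Replace gamma(1) by A gamma(0) + B and collect gamma(0):
  gamma(0) [0.895024 - (-0.064896)(-0.072508)] = (-0.064896)(-0.976586) + 3.681411
  gamma(0) * 0.890319 = 3.744788
  gamma(0) = 3.744788 / 0.890319 = 4.206121.
Therefore gamma(0) = 4.2061 (to 4 decimal places).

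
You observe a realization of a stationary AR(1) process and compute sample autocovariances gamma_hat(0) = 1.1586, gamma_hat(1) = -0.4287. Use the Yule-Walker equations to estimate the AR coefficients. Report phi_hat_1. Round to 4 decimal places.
\hat\phi_{1} = -0.3700

The Yule-Walker equations for an AR(p) process read, in matrix form,
  Gamma_p phi = r_p,   with   (Gamma_p)_{ij} = gamma(|i - j|),
                       (r_p)_i = gamma(i),   i,j = 1..p.
Substitute the sample gammas (Toeplitz matrix and right-hand side of size 1):
  Gamma_p = [[1.1586]]
  r_p     = [-0.4287]
With p = 1 this is the single equation gamma(0) phi_1 = gamma(1):
  phi_hat_1 = gamma(1) / gamma(0) = -0.4287 / 1.1586 = -0.3700.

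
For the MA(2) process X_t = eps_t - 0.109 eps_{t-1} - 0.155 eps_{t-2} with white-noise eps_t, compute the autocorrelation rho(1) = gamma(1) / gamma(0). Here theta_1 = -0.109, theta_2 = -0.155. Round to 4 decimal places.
\rho(1) = -0.0889

For an MA(q) process with theta_0 = 1, the autocovariance is
  gamma(k) = sigma^2 * sum_{i=0..q-k} theta_i * theta_{i+k},
and rho(k) = gamma(k) / gamma(0). Sigma^2 cancels.
  numerator   = (1)*(-0.109) + (-0.109)*(-0.155) = -0.092105.
  denominator = (1)^2 + (-0.109)^2 + (-0.155)^2 = 1.035906.
  rho(1) = -0.092105 / 1.035906 = -0.0889.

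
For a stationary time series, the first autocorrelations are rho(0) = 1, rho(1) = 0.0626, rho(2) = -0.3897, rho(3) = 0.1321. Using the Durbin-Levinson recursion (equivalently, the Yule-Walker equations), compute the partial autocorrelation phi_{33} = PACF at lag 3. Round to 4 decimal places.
\phi_{33} = 0.2271

The PACF at lag k is phi_{kk}, the last component of the solution
to the Yule-Walker system G_k phi = r_k where
  (G_k)_{ij} = rho(|i - j|), (r_k)_i = rho(i), i,j = 1..k.
Equivalently, Durbin-Levinson gives phi_{kk} iteratively:
  phi_{11} = rho(1)
  phi_{kk} = [rho(k) - sum_{j=1..k-1} phi_{k-1,j} rho(k-j)]
            / [1 - sum_{j=1..k-1} phi_{k-1,j} rho(j)],
  phi_{k,j} = phi_{k-1,j} - phi_{kk} phi_{k-1,k-j},  j = 1..k-1.
Step k = 1:
  phi_11 = rho(1) = 0.0626.
Step k = 2:
  phi_22 = [rho(2) - phi_11 rho(1)] / [1 - phi_11 rho(1)] = [-0.3897 - (0.0626)(0.0626)] / [1 - (0.0626)(0.0626)]
         = -0.39361876 / 0.99608124 = -0.395167.
  Update: phi_21 = phi_11 - phi_22 phi_11 = 0.0626 - (-0.395167)(0.0626) = 0.087337.
Step k = 3:
  phi_33 = [rho(3) - phi_21 rho(2) - phi_22 rho(1)] / [1 - phi_21 rho(1) - phi_22 rho(2)]
    numerator   = 0.1321 - (0.087337)(-0.3897) - (-0.395167)(0.0626) = 0.19087289
    denominator = 1 - (0.087337)(0.0626) - (-0.395167)(-0.3897) = 0.84053597
  phi_33 = 0.19087289 / 0.84053597 = 0.2271.
Therefore phi_{33} = 0.2271.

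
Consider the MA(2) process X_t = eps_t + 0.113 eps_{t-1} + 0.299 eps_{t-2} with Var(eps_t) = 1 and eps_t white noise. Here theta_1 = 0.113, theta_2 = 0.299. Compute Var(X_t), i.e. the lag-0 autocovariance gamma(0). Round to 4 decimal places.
\gamma(0) = 1.1022

For an MA(q) process X_t = eps_t + sum_i theta_i eps_{t-i} with
Var(eps_t) = sigma^2, the variance is
  gamma(0) = sigma^2 * (1 + sum_i theta_i^2).
  sum_i theta_i^2 = (0.113)^2 + (0.299)^2 = 0.012769 + 0.089401 = 0.10217.
  gamma(0) = 1 * (1 + 0.10217) = 1 * 1.10217 = 1.10217, which rounds to 1.1022.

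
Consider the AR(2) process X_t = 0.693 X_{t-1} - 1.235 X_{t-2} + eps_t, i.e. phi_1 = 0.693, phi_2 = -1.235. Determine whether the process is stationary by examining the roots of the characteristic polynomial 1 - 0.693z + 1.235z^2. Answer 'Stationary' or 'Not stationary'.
\text{Not stationary}

The AR(p) characteristic polynomial is P(z) = 1 - 0.693z + 1.235z^2.
Stationarity requires all roots to lie outside the unit circle, i.e. |z| > 1 for every root.
Set 1 + (-0.693) z + (1.235) z^2 = 0, i.e. a z^2 + b z + c = 0 with a = 1.235, b = -0.693, c = 1.
Discriminant D = b^2 - 4ac = (-0.693)^2 - 4*(1.235)*1 = 0.480249 - (4.94) = -4.459751.
D < 0, so the roots are the complex-conjugate pair z = (-b +/- i sqrt(-D)) / (2a) = 0.2806 +/- 0.855i.
For a conjugate pair |z|^2 = z * conj(z) = (product of roots) = c/a = 1/(1.235) = 0.809717, so |z| = sqrt(0.809717) = 0.8998 for both roots.
Moduli of all roots: 0.8998, 0.8998.
All moduli strictly greater than 1? No.
Verdict: Not stationary.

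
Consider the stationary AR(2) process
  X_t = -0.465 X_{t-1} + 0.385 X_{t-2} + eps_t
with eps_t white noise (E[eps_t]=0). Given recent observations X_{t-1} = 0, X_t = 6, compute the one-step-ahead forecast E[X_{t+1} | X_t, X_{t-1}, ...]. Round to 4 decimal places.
E[X_{t+1} \mid \mathcal F_t] = -2.7900

For an AR(p) model X_t = c + sum_i phi_i X_{t-i} + eps_t, the
one-step-ahead conditional mean is
  E[X_{t+1} | X_t, ...] = c + sum_i phi_i X_{t+1-i}.
Substitute known values:
  E[X_{t+1} | ...] = (-0.465) * (6) + (0.385) * (0)
                   = -2.7900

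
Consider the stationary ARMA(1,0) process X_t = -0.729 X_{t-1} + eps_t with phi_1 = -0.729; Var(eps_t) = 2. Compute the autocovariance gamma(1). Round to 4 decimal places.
\gamma(1) = -3.1117

Multiply the model equation by X_{t-k} and take expectations. With theta_0 = psi_0 = 1 and psi_j the MA(infinity) weights, this gives
  gamma(k) - sum_i phi_i gamma(k-i) = c_k,
  c_k = sigma^2 * sum_{j=k..q} theta_j psi_{j-k}   (c_k = 0 for k > q),
using gamma(-m) = gamma(m).
Pure AR (q = 0): c_0 = sigma^2 = 2, c_k = 0 for k >= 1.
Equations for k = 0 and k = 1 (AR order 1):
  gamma(0) = phi_1 gamma(1) + c_0
  gamma(1) = phi_1 gamma(0) + c_1
Substituting the second into the first: gamma(0) (1 - phi_1^2) = c_0 + phi_1 c_1, so
  gamma(0) = c_0 / (1 - phi_1^2) = 2 / (1 - (-0.729)^2) = 2 / 0.468559 = 4.268406.
  gamma(1) = phi_1 gamma(0) = (-0.729)(4.268406) = -3.111668.
Therefore gamma(1) = -3.1117 (to 4 decimal places).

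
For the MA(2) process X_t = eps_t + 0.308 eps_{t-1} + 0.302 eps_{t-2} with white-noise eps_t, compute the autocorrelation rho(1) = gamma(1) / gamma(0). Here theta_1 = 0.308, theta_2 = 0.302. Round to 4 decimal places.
\rho(1) = 0.3381

For an MA(q) process with theta_0 = 1, the autocovariance is
  gamma(k) = sigma^2 * sum_{i=0..q-k} theta_i * theta_{i+k},
and rho(k) = gamma(k) / gamma(0). Sigma^2 cancels.
  numerator   = (1)*(0.308) + (0.308)*(0.302) = 0.401016.
  denominator = (1)^2 + (0.308)^2 + (0.302)^2 = 1.186068.
  rho(1) = 0.401016 / 1.186068 = 0.3381.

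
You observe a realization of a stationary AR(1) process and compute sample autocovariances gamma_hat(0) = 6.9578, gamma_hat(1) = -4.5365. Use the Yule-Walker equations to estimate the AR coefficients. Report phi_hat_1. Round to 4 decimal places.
\hat\phi_{1} = -0.6520

The Yule-Walker equations for an AR(p) process read, in matrix form,
  Gamma_p phi = r_p,   with   (Gamma_p)_{ij} = gamma(|i - j|),
                       (r_p)_i = gamma(i),   i,j = 1..p.
Substitute the sample gammas (Toeplitz matrix and right-hand side of size 1):
  Gamma_p = [[6.9578]]
  r_p     = [-4.5365]
With p = 1 this is the single equation gamma(0) phi_1 = gamma(1):
  phi_hat_1 = gamma(1) / gamma(0) = -4.5365 / 6.9578 = -0.6520.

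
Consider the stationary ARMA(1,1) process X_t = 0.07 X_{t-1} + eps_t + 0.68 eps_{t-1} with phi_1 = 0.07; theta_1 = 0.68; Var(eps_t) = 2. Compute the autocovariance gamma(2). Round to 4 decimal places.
\gamma(2) = 0.1105

Multiply the model equation by X_{t-k} and take expectations. With theta_0 = psi_0 = 1 and psi_j the MA(infinity) weights, this gives
  gamma(k) - sum_i phi_i gamma(k-i) = c_k,
  c_k = sigma^2 * sum_{j=k..q} theta_j psi_{j-k}   (c_k = 0 for k > q),
using gamma(-m) = gamma(m).
psi-weights needed (psi_j = theta_j + sum_i phi_i psi_{j-i}):
  psi_1 = theta_1 + phi_1 = 0.68 + (0.07) = 0.75
Right-hand sides:
  c_0 = sigma^2 (1 + theta_1 psi_1) = 2 * (1 + (0.68)(0.75)) = 2 * 1.51 = 3.02
  c_1 = sigma^2 theta_1 = 2 * (0.68) = 1.36
  c_2 = 0
Equations for k = 0 and k = 1 (AR order 1):
  gamma(0) = phi_1 gamma(1) + c_0
  gamma(1) = phi_1 gamma(0) + c_1
Substituting the second into the first: gamma(0) (1 - phi_1^2) = c_0 + phi_1 c_1, so
  gamma(0) = (c_0 + phi_1 c_1) / (1 - phi_1^2) = (3.02 + (0.07)(1.36)) / (1 - (0.07)^2) = 3.1152 / 0.9951 = 3.13054.
  gamma(1) = phi_1 gamma(0) + c_1 = (0.07)(3.13054) + (1.36) = 1.579138.
For k = 2 (> q): gamma(2) = phi_1 gamma(1) = (0.07)(1.579138) = 0.11054.
Therefore gamma(2) = 0.1105 (to 4 decimal places).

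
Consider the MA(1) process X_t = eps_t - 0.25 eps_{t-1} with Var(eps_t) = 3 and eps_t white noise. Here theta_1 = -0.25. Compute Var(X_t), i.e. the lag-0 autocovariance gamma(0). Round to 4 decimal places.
\gamma(0) = 3.1875

For an MA(q) process X_t = eps_t + sum_i theta_i eps_{t-i} with
Var(eps_t) = sigma^2, the variance is
  gamma(0) = sigma^2 * (1 + sum_i theta_i^2).
  sum_i theta_i^2 = (-0.25)^2 = 0.0625.
  gamma(0) = 3 * (1 + 0.0625) = 3 * 1.0625 = 3.1875.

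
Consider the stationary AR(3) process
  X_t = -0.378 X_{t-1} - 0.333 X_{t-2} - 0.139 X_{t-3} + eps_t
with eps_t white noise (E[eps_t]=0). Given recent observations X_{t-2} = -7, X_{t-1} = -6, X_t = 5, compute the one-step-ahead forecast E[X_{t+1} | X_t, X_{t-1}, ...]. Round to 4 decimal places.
E[X_{t+1} \mid \mathcal F_t] = 1.0810

For an AR(p) model X_t = c + sum_i phi_i X_{t-i} + eps_t, the
one-step-ahead conditional mean is
  E[X_{t+1} | X_t, ...] = c + sum_i phi_i X_{t+1-i}.
Substitute known values:
  E[X_{t+1} | ...] = (-0.378) * (5) + (-0.333) * (-6) + (-0.139) * (-7)
                   = 1.0810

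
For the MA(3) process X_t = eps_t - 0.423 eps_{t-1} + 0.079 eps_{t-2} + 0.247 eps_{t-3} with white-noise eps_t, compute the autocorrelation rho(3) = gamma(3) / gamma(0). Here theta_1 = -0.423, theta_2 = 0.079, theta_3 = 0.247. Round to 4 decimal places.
\rho(3) = 0.1982

For an MA(q) process with theta_0 = 1, the autocovariance is
  gamma(k) = sigma^2 * sum_{i=0..q-k} theta_i * theta_{i+k},
and rho(k) = gamma(k) / gamma(0). Sigma^2 cancels.
  numerator   = (1)*(0.247) = 0.247.
  denominator = (1)^2 + (-0.423)^2 + (0.079)^2 + (0.247)^2 = 1.246179.
  rho(3) = 0.247 / 1.246179 = 0.1982.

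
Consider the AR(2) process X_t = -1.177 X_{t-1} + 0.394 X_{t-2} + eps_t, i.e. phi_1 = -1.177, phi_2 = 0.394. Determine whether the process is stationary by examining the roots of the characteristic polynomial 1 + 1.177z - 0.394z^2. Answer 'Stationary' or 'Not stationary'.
\text{Not stationary}

The AR(p) characteristic polynomial is P(z) = 1 + 1.177z - 0.394z^2.
Stationarity requires all roots to lie outside the unit circle, i.e. |z| > 1 for every root.
Set 1 + (1.177) z + (-0.394) z^2 = 0, i.e. a z^2 + b z + c = 0 with a = -0.394, b = 1.177, c = 1.
Discriminant D = b^2 - 4ac = (1.177)^2 - 4*(-0.394)*1 = 1.385329 - (-1.576) = 2.961329.
D >= 0, so the roots are real: z = (-b +/- sqrt(D)) / (2a) = (-1.177 +/- 1.720851) / (-0.788).
  z_1 = (-1.177 + 1.720851) / (-0.788) = -0.6902,   |z_1| = 0.6902.
  z_2 = (-1.177 - 1.720851) / (-0.788) = 3.6775,   |z_2| = 3.6775.
Moduli of all roots: 0.6902, 3.6775.
All moduli strictly greater than 1? No.
Verdict: Not stationary.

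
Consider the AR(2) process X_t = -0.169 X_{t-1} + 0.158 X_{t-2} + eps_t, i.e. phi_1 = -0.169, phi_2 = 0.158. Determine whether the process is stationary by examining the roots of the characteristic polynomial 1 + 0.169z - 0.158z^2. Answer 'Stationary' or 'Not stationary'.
\text{Stationary}

The AR(p) characteristic polynomial is P(z) = 1 + 0.169z - 0.158z^2.
Stationarity requires all roots to lie outside the unit circle, i.e. |z| > 1 for every root.
Set 1 + (0.169) z + (-0.158) z^2 = 0, i.e. a z^2 + b z + c = 0 with a = -0.158, b = 0.169, c = 1.
Discriminant D = b^2 - 4ac = (0.169)^2 - 4*(-0.158)*1 = 0.028561 - (-0.632) = 0.660561.
D >= 0, so the roots are real: z = (-b +/- sqrt(D)) / (2a) = (-0.169 +/- 0.812749) / (-0.316).
  z_1 = (-0.169 + 0.812749) / (-0.316) = -2.0372,   |z_1| = 2.0372.
  z_2 = (-0.169 - 0.812749) / (-0.316) = 3.1068,   |z_2| = 3.1068.
Moduli of all roots: 2.0372, 3.1068.
All moduli strictly greater than 1? Yes.
Verdict: Stationary.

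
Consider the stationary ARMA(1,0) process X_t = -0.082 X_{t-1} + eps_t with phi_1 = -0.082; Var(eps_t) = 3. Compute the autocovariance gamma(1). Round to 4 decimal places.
\gamma(1) = -0.2477

Multiply the model equation by X_{t-k} and take expectations. With theta_0 = psi_0 = 1 and psi_j the MA(infinity) weights, this gives
  gamma(k) - sum_i phi_i gamma(k-i) = c_k,
  c_k = sigma^2 * sum_{j=k..q} theta_j psi_{j-k}   (c_k = 0 for k > q),
using gamma(-m) = gamma(m).
Pure AR (q = 0): c_0 = sigma^2 = 3, c_k = 0 for k >= 1.
Equations for k = 0 and k = 1 (AR order 1):
  gamma(0) = phi_1 gamma(1) + c_0
  gamma(1) = phi_1 gamma(0) + c_1
Substituting the second into the first: gamma(0) (1 - phi_1^2) = c_0 + phi_1 c_1, so
  gamma(0) = c_0 / (1 - phi_1^2) = 3 / (1 - (-0.082)^2) = 3 / 0.993276 = 3.020309.
  gamma(1) = phi_1 gamma(0) = (-0.082)(3.020309) = -0.247665.
Therefore gamma(1) = -0.2477 (to 4 decimal places).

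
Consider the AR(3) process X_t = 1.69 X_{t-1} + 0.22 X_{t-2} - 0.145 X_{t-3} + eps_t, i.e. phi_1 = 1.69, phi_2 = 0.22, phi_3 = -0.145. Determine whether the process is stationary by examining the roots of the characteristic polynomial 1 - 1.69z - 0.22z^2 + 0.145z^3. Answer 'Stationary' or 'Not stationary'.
\text{Not stationary}

The AR(p) characteristic polynomial is P(z) = 1 - 1.69z - 0.22z^2 + 0.145z^3.
Stationarity requires all roots to lie outside the unit circle, i.e. |z| > 1 for every root.
Degree 3: look for a simple real root z0 first, then factor out (1 - z/z0) and solve the remaining quadratic.
Testing z0 = 4: P(4) = 1 + (-1.69)(4) + (-0.22)(4)^2 + (0.145)(4)^3
  = 1 + (-6.76) + (-3.52) + (9.28) = 0.  So z_0 = 4 is a root, |z_0| = 4.
Divide out the factor (1 - 0.25 z) = (1 - z/z0) (since 1/z0 = 0.25):
  P(z) = (1 - 0.25 z)(1 + (-1.44) z + (-0.58) z^2)
  [check: z-coef -1.44 - (0.25) = -1.69; z^2-coef -0.58 - (0.25)(-1.44) = -0.22; z^3-coef -(0.25)(-0.58) = 0.145.]
Remaining roots from the quadratic factor 1 + (-1.44) z + (-0.58) z^2:
  Set 1 + (-1.44) z + (-0.58) z^2 = 0, i.e. a z^2 + b z + c = 0 with a = -0.58, b = -1.44, c = 1.
  Discriminant D = b^2 - 4ac = (-1.44)^2 - 4*(-0.58)*1 = 2.0736 - (-2.32) = 4.3936.
  D >= 0, so the roots are real: z = (-b +/- sqrt(D)) / (2a) = (1.44 +/- 2.096092) / (-1.16).
    z_1 = (1.44 + 2.096092) / (-1.16) = -3.0484,   |z_1| = 3.0484.
    z_2 = (1.44 - 2.096092) / (-1.16) = 0.5656,   |z_2| = 0.5656.
Moduli of all roots: 4.0000, 3.0484, 0.5656.
All moduli strictly greater than 1? No.
Verdict: Not stationary.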